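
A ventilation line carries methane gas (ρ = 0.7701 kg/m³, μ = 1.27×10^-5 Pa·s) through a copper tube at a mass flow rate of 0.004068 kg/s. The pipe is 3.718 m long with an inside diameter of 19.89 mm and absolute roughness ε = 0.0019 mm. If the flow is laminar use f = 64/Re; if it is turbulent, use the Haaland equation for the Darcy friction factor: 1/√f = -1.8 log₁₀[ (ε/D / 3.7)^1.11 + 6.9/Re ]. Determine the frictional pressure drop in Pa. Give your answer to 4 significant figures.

ΔP ≈ 535.5 Pa

A = πD²/4 = π(0.01989)²/4 = 0.0003107 m²; mean velocity V = ṁ/(ρA) = 0.004068/(0.7701 · 0.0003107) = 17 m/s.
Reynolds number Re = ρVD/μ = 0.7701 · 17 · 0.01989 / 1.27e-05 = 2.05e+04.
Re > 4000 → turbulent. Relative roughness ε/D = 1.9e-06/0.01989 = 9.55e-05. Haaland: 1/√f = -1.8 log₁₀[(9.55e-05/3.7)^1.11 + 6.9/2.05e+04] = -1.8 log₁₀[8.08e-06 + 0.000337] = 6.233, so f = 0.02574.
Darcy-Weisbach: ΔP = f(L/D)(ρV²/2) = 0.02574·(3.718/0.01989)·(0.7701·17²/2) = 0.02574·186.9·111.3 = 535.5 Pa.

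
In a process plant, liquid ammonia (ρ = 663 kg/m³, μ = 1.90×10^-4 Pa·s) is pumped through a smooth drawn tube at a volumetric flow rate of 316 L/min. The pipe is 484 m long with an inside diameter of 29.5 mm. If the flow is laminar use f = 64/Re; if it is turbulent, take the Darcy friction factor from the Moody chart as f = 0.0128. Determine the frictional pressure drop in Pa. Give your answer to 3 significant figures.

ΔP ≈ 4.13×10^6 Pa

Q = 316 L/min = 316/60000 = 0.005267 m³/s.
Cross-sectional area A = πD²/4 = π(0.0295)²/4 = 0.0006835 m²; mean velocity V = Q/A = 0.005267/0.0006835 = 7.706 m/s.
Reynolds number Re = ρVD/μ = 663 · 7.706 · 0.0295 / 0.00019 = 7.932e+05.
Re > 4000 → turbulent; use the Moody-chart value f = 0.0128.
Darcy-Weisbach: ΔP = f(L/D)(ρV²/2) = 0.0128·(484/0.0295)·(663·7.706²/2) = 0.0128·1.641e+04·1.968e+04 = 4.134e+06 Pa.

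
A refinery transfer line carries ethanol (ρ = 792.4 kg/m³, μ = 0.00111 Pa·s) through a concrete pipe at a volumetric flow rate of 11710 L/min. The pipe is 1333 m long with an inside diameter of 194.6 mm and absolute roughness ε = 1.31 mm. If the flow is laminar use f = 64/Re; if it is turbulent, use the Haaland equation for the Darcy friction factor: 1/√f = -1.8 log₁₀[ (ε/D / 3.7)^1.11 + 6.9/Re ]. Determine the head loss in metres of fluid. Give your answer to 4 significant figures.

h_f ≈ 502.8 m

Q = 11710 L/min = 11710/60000 = 0.1952 m³/s.
Cross-sectional area A = πD²/4 = π(0.1946)²/4 = 0.02974 m²; mean velocity V = Q/A = 0.1952/0.02974 = 6.562 m/s.
Reynolds number Re = ρVD/μ = 792.4 · 6.562 · 0.1946 / 0.00111 = 9.116e+05.
Re > 4000 → turbulent. Relative roughness ε/D = 0.00131/0.1946 = 0.00673. Haaland: 1/√f = -1.8 log₁₀[(0.00673/3.7)^1.11 + 6.9/9.116e+05] = -1.8 log₁₀[0.000909 + 7.57e-06] = 5.468, so f = 0.03344.
Darcy-Weisbach: ΔP = f(L/D)(ρV²/2) = 0.03344·(1333/0.1946)·(792.4·6.562²/2) = 0.03344·6850·1.706e+04 = 3.908e+06 Pa.
Head loss h_f = ΔP/(ρg) = 3.908e+06/(792.4·9.81) = 502.8 m.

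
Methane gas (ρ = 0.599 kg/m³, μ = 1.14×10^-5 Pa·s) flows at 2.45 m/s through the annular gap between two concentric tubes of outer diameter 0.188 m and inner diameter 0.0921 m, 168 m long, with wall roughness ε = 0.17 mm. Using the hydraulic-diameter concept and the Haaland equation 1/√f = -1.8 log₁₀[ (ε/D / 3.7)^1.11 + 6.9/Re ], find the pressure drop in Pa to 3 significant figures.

ΔP ≈ 100 Pa

Hydraulic diameter D_h = 4A/P = D_o - D_i = 0.188 - 0.0921 = 0.0959 m.
Re = ρVD_h/μ = 0.599·2.45·0.0959/1.14e-05 = 1.235e+04.
ε/D_h = 0.00017/0.0959 = 0.00177; Haaland gives 1/√f = -1.8 log₁₀[0.000207+0.000559] = 5.609, so f = 0.03179.
ΔP = f(L/D_h)(ρV²/2) = 0.03179·168/0.0959·1.798 = 100.1 Pa.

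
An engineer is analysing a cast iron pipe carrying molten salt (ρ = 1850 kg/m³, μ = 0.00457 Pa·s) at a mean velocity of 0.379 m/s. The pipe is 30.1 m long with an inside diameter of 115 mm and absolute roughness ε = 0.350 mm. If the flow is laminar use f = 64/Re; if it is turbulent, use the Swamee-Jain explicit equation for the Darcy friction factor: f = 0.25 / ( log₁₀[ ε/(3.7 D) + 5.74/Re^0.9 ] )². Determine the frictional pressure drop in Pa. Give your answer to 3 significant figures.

Reynolds number Re = ρVD/μ = 1850 · 0.379 · 0.115 / 0.00457 = 1.764e+04.
Re > 4000 → turbulent. Relative roughness ε/D = 0.00035/0.115 = 0.00304. Swamee-Jain: f = 0.25/(log₁₀[0.00304/3.7 + 5.74/1.764e+04^0.9])² = 0.25/(log₁₀[0.000823 + 0.000865])² = 0.25/(-2.773)² = 0.03252.
Darcy-Weisbach: ΔP = f(L/D)(ρV²/2) = 0.03252·(30.1/0.115)·(1850·0.379²/2) = 0.03252·261.7·132.9 = 1131 Pa.

ΔP ≈ 1130 Pa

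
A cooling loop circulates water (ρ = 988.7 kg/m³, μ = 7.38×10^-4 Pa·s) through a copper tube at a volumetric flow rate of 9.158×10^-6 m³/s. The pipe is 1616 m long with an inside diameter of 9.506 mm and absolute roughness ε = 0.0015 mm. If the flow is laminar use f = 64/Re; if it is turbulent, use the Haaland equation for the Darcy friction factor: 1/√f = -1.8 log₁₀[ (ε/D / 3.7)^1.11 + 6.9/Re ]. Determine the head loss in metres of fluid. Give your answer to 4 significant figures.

Cross-sectional area A = πD²/4 = π(0.009506)²/4 = 7.097e-05 m²; mean velocity V = Q/A = 9.158e-06/7.097e-05 = 0.129 m/s.
Reynolds number Re = ρVD/μ = 988.7 · 0.129 · 0.009506 / 0.000738 = 1643.
Re < 2300 → laminar flow, so f = 64/Re = 64/1643 = 0.03895 (the turbulent correlation is not needed).
Darcy-Weisbach: ΔP = f(L/D)(ρV²/2) = 0.03895·(1616/0.009506)·(988.7·0.129²/2) = 0.03895·1.7e+05·8.231 = 5.45e+04 Pa.
Head loss h_f = ΔP/(ρg) = 5.45e+04/(988.7·9.81) = 5.619 m.

h_f ≈ 5.619 m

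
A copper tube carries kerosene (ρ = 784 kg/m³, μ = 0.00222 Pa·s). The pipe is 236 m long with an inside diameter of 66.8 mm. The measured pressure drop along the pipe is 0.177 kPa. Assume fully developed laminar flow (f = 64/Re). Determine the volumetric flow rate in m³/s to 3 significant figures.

Q ≈ 1.65×10^-4 m³/s

For laminar flow, f = 64/Re with Re = ρVD/μ, so Darcy-Weisbach reduces to ΔP = 32μLV/D². Solving for V: V = ΔP·D²/(32μL) = 177·(0.0668)²/(32·0.00222·236) = 0.04711 m/s.
Check: Re = ρVD/μ = 784·0.04711·0.0668/0.00222 = 1111 < 2300, so the laminar assumption holds.
Q = V·A = 0.04711·(π/4·0.0668²) = 0.0001651 m³/s = 1.65×10^-4 m³/s.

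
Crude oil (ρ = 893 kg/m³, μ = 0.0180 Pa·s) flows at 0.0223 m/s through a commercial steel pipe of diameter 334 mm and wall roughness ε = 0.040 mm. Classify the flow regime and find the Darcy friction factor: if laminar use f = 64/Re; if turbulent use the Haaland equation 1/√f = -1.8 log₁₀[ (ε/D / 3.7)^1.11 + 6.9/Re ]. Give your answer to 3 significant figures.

Re = ρVD/μ = 893·0.0223·0.334/0.018 = 369.5.
Re < 2300 → laminar, so f = 64/Re = 0.1732 (roughness is irrelevant in laminar flow).

f ≈ 0.173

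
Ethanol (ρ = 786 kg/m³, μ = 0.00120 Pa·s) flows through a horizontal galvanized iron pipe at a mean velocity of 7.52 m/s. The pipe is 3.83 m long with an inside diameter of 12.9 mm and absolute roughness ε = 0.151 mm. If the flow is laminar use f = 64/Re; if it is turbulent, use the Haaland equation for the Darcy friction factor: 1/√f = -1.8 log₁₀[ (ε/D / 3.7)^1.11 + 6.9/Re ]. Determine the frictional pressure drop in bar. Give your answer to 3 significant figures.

Reynolds number Re = ρVD/μ = 786 · 7.52 · 0.0129 / 0.0012 = 6.354e+04.
Re > 4000 → turbulent. Relative roughness ε/D = 0.000151/0.0129 = 0.0117. Haaland: 1/√f = -1.8 log₁₀[(0.0117/3.7)^1.11 + 6.9/6.354e+04] = -1.8 log₁₀[0.00168 + 0.000109] = 4.946, so f = 0.04088.
Darcy-Weisbach: ΔP = f(L/D)(ρV²/2) = 0.04088·(3.83/0.0129)·(786·7.52²/2) = 0.04088·296.9·2.222e+04 = 2.698e+05 Pa.
ΔP = 2.698e+05 Pa = 2.70 bar.

ΔP ≈ 2.70 bar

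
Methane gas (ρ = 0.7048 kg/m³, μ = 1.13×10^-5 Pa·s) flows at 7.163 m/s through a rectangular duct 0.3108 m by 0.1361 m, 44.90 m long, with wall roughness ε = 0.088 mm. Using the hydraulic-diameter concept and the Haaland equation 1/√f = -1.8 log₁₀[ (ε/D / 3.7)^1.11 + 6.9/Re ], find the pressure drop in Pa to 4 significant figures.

ΔP ≈ 87.40 Pa

Hydraulic diameter D_h = 4A/P = 4·(0.3108·0.1361)/(2·(0.3108+0.1361)) = 0.1692/0.8938 = 0.1893 m.
Re = ρVD_h/μ = 0.7048·7.163·0.1893/1.13e-05 = 8.457e+04.
ε/D_h = 8.8e-05/0.1893 = 0.000465; Haaland gives 1/√f = -1.8 log₁₀[4.68e-05+8.16e-05] = 7.005, so f = 0.02038.
ΔP = f(L/D_h)(ρV²/2) = 0.02038·44.9/0.1893·18.08 = 87.4 Pa.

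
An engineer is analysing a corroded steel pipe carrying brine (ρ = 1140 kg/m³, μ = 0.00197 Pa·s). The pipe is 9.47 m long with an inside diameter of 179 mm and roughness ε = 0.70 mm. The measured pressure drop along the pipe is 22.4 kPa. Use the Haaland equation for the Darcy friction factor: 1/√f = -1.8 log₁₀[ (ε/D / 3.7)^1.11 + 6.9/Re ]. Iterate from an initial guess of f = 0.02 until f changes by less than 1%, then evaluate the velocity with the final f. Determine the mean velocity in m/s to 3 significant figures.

Rearranging Darcy-Weisbach: V = √(2·ΔP·D/(f·L·ρ)). With ε/D = 0.0007/0.179 = 0.00391, iterate starting from f = 0.02:
  f = 0.02 → V = √(2·2.24e+04·0.179/(0.02·9.47·1140)) = 6.094 m/s; Re = ρVD/μ = 6.313e+05; f → 0.02845
  f = 0.02845 → V = 5.11 m/s; Re = 5.293e+05; f → 0.02848
Converged (Δf/f < 1%). With the final f = 0.02848: V = √(2·2.24e+04·0.179/(0.02848·9.47·1140)) = 5.107 m/s.

V ≈ 5.11 m/s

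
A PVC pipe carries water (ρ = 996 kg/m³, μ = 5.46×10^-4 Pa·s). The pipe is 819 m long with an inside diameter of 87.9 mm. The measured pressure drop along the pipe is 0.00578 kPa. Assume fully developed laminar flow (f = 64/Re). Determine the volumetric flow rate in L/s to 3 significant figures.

Q ≈ 0.0189 L/s

For laminar flow, f = 64/Re with Re = ρVD/μ, so Darcy-Weisbach reduces to ΔP = 32μLV/D². Solving for V: V = ΔP·D²/(32μL) = 5.78·(0.0879)²/(32·0.000546·819) = 0.003121 m/s.
Check: Re = ρVD/μ = 996·0.003121·0.0879/0.000546 = 500.4 < 2300, so the laminar assumption holds.
Q = V·A = 0.003121·(π/4·0.0879²) = 1.894e-05 m³/s = 0.0189 L/s.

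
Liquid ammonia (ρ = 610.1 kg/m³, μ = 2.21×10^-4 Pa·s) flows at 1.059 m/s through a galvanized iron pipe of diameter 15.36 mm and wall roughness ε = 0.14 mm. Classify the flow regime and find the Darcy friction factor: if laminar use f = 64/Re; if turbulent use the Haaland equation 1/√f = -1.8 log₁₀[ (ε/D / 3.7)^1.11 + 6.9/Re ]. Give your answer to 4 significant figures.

Re = ρVD/μ = 610.1·1.059·0.01536/0.000221 = 4.491e+04.
Re > 4000 → turbulent. ε/D = 0.00014/0.01536 = 0.00911; Haaland: 1/√f = -1.8 log₁₀[0.00127 + 0.000154] = 5.123, so f = 0.03811.

f ≈ 0.03811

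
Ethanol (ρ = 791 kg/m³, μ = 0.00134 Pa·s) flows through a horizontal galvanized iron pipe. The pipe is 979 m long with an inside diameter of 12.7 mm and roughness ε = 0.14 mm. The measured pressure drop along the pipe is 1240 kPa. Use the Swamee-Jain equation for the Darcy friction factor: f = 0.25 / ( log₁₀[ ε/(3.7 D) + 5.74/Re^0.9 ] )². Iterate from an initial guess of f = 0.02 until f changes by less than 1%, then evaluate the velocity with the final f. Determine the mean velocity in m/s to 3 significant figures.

Rearranging Darcy-Weisbach: V = √(2·ΔP·D/(f·L·ρ)). With ε/D = 0.00014/0.0127 = 0.011, iterate starting from f = 0.02:
  f = 0.02 → V = √(2·1.24e+06·0.0127/(0.02·979·791)) = 1.426 m/s; Re = ρVD/μ = 1.069e+04; f → 0.04478
  f = 0.04478 → V = 0.953 m/s; Re = 7145; f → 0.04697
  f = 0.04697 → V = 0.9306 m/s; Re = 6976; f → 0.04712
Converged (Δf/f < 1%). With the final f = 0.04712: V = √(2·1.24e+06·0.0127/(0.04712·979·791)) = 0.9291 m/s.

V ≈ 0.929 m/s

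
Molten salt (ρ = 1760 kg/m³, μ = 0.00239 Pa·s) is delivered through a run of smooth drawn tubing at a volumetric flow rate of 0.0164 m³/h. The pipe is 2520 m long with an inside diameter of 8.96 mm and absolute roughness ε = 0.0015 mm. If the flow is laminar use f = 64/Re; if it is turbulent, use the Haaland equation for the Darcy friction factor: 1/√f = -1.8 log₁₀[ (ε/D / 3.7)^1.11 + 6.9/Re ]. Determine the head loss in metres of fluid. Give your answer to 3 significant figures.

h_f ≈ 10.0 m

Q = 0.0164 m³/h = 0.0164/3600 = 4.556e-06 m³/s.
Cross-sectional area A = πD²/4 = π(0.00896)²/4 = 6.305e-05 m²; mean velocity V = Q/A = 4.556e-06/6.305e-05 = 0.07225 m/s.
Reynolds number Re = ρVD/μ = 1760 · 0.07225 · 0.00896 / 0.00239 = 476.7.
Re < 2300 → laminar flow, so f = 64/Re = 64/476.7 = 0.1343 (the turbulent correlation is not needed).
Darcy-Weisbach: ΔP = f(L/D)(ρV²/2) = 0.1343·(2520/0.00896)·(1760·0.07225²/2) = 0.1343·2.812e+05·4.594 = 1.734e+05 Pa.
Head loss h_f = ΔP/(ρg) = 1.734e+05/(1760·9.81) = 10.0 m.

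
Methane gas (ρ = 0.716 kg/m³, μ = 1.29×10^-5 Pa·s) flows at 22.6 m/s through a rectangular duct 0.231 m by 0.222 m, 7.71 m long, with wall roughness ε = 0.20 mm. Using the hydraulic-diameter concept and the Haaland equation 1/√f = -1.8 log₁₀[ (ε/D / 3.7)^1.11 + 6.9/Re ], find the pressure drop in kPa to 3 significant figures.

ΔP ≈ 0.125 kPa

Hydraulic diameter D_h = 4A/P = 4·(0.231·0.222)/(2·(0.231+0.222)) = 0.2051/0.906 = 0.2264 m.
Re = ρVD_h/μ = 0.716·22.6·0.2264/1.29e-05 = 2.84e+05.
ε/D_h = 0.0002/0.2264 = 0.000883; Haaland gives 1/√f = -1.8 log₁₀[9.54e-05+2.43e-05] = 7.06, so f = 0.02007.
ΔP = f(L/D_h)(ρV²/2) = 0.02007·7.71/0.2264·182.9 = 124.9 Pa.
ΔP = 0.125 kPa.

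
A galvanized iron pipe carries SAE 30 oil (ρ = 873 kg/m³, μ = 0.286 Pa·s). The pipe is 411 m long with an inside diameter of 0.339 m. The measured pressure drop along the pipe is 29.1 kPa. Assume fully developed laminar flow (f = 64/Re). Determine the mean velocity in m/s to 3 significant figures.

For laminar flow, f = 64/Re with Re = ρVD/μ, so Darcy-Weisbach reduces to ΔP = 32μLV/D². Solving for V: V = ΔP·D²/(32μL) = 2.91e+04·(0.339)²/(32·0.286·411) = 0.8891 m/s.
Check: Re = ρVD/μ = 873·0.8891·0.339/0.286 = 920 < 2300, so the laminar assumption holds.

V ≈ 0.889 m/s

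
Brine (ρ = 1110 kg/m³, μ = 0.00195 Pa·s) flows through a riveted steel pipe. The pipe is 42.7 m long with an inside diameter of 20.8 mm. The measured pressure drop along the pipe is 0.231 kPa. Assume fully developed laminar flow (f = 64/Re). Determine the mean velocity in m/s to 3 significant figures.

For laminar flow, f = 64/Re with Re = ρVD/μ, so Darcy-Weisbach reduces to ΔP = 32μLV/D². Solving for V: V = ΔP·D²/(32μL) = 231·(0.0208)²/(32·0.00195·42.7) = 0.03751 m/s.
Check: Re = ρVD/μ = 1110·0.03751·0.0208/0.00195 = 444.1 < 2300, so the laminar assumption holds.

V ≈ 0.0375 m/s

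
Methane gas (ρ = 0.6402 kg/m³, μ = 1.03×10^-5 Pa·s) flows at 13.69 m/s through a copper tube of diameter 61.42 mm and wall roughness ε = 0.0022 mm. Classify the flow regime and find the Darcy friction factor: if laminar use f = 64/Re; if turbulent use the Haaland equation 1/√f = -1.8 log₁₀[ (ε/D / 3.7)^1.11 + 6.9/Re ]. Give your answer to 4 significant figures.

f ≈ 0.02060

Re = ρVD/μ = 0.6402·13.69·0.06142/1.03e-05 = 5.226e+04.
Re > 4000 → turbulent. ε/D = 2.2e-06/0.06142 = 3.58e-05; Haaland: 1/√f = -1.8 log₁₀[2.72e-06 + 0.000132] = 6.967, so f = 0.0206.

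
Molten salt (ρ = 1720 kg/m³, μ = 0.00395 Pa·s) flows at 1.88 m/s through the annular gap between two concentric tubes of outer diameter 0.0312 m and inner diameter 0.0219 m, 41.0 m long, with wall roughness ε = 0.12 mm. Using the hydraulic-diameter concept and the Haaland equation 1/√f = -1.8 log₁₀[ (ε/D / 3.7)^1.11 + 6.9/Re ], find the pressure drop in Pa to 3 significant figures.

ΔP ≈ 633000 Pa

Hydraulic diameter D_h = 4A/P = D_o - D_i = 0.0312 - 0.0219 = 0.0093 m.
Re = ρVD_h/μ = 1720·1.88·0.0093/0.00395 = 7613.
ε/D_h = 0.00012/0.0093 = 0.0129; Haaland gives 1/√f = -1.8 log₁₀[0.00187+0.000906] = 4.601, so f = 0.04723.
ΔP = f(L/D_h)(ρV²/2) = 0.04723·41/0.0093·3040 = 6.329e+05 Pa.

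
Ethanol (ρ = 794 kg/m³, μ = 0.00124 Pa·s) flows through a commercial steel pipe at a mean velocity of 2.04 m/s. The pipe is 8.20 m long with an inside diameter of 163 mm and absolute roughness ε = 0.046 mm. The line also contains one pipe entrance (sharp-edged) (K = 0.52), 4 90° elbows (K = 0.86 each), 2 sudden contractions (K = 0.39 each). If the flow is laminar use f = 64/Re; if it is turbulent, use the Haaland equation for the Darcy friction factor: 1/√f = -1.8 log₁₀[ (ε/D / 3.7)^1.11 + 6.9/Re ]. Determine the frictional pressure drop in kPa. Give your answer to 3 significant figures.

Reynolds number Re = ρVD/μ = 794 · 2.04 · 0.163 / 0.00124 = 2.129e+05.
Re > 4000 → turbulent. Relative roughness ε/D = 4.6e-05/0.163 = 0.000282. Haaland: 1/√f = -1.8 log₁₀[(0.000282/3.7)^1.11 + 6.9/2.129e+05] = -1.8 log₁₀[2.69e-05 + 3.24e-05] = 7.609, so f = 0.01727.
Total minor-loss coefficient ΣK = 1·0.52 + 4·0.86 + 2·0.39 = 4.74.
ΔP = [f·L/D + ΣK]·(ρV²/2) = [0.01727·8.2/0.163 + 4.74]·(794·2.04²/2) = [0.869 + 4.74]·1652 = 9267 Pa.
ΔP = 9267 Pa = 9.27 kPa.

ΔP ≈ 9.27 kPa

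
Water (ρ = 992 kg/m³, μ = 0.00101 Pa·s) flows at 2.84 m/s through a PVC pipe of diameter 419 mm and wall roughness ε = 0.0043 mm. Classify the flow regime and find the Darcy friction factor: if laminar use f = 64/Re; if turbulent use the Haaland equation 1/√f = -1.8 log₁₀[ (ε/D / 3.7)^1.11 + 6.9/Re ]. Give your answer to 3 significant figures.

f ≈ 0.0115

Re = ρVD/μ = 992·2.84·0.419/0.00101 = 1.169e+06.
Re > 4000 → turbulent. ε/D = 4.3e-06/0.419 = 1.03e-05; Haaland: 1/√f = -1.8 log₁₀[6.79e-07 + 5.9e-06] = 9.327, so f = 0.0115.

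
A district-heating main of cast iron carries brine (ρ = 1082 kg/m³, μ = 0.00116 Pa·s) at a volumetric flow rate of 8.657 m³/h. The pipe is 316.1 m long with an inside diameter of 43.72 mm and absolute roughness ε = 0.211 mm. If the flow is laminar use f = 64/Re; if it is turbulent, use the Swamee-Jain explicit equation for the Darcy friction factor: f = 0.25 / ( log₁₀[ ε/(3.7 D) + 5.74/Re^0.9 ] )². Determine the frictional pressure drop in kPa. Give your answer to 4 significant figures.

Q = 8.657 m³/h = 8.657/3600 = 0.002405 m³/s.
Cross-sectional area A = πD²/4 = π(0.04372)²/4 = 0.001501 m²; mean velocity V = Q/A = 0.002405/0.001501 = 1.602 m/s.
Reynolds number Re = ρVD/μ = 1082 · 1.602 · 0.04372 / 0.00116 = 6.532e+04.
Re > 4000 → turbulent. Relative roughness ε/D = 0.000211/0.04372 = 0.00483. Swamee-Jain: f = 0.25/(log₁₀[0.00483/3.7 + 5.74/6.532e+04^0.9])² = 0.25/(log₁₀[0.0013 + 0.000266])² = 0.25/(-2.804)² = 0.0318.
Darcy-Weisbach: ΔP = f(L/D)(ρV²/2) = 0.0318·(316.1/0.04372)·(1082·1.602²/2) = 0.0318·7230·1388 = 3.191e+05 Pa.
ΔP = 3.191e+05 Pa = 319.1 kPa.

ΔP ≈ 319.1 kPa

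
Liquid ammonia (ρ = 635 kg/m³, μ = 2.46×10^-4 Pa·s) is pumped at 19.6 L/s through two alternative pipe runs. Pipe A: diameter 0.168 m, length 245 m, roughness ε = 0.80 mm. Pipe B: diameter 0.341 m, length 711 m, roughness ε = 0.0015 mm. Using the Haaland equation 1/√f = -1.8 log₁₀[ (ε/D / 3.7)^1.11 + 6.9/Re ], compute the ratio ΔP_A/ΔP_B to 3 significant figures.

Pipe A: V = Q/A = 0.0196/0.02217 = 0.8842 m/s; Re = 3.834e+05; ε/D = 0.00476; Haaland → f = 0.03022; ΔP_A = f(L/D)(ρV²/2) = 1.094e+04 Pa.
Pipe B: V = Q/A = 0.0196/0.09133 = 0.2146 m/s; Re = 1.889e+05; ε/D = 4.4e-06; Haaland → f = 0.0157; ΔP_B = f(L/D)(ρV²/2) = 478.6 Pa.
ΔP_A/ΔP_B = 1.094e+04/478.6 = 22.9.

ΔP_A/ΔP_B ≈ 22.9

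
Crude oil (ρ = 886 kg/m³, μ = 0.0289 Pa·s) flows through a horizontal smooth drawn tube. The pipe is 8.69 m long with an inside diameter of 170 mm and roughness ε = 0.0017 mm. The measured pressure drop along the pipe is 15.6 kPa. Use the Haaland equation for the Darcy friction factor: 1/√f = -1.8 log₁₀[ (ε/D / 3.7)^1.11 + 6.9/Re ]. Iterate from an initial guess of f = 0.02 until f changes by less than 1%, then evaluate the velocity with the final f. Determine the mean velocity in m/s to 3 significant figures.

V ≈ 5.39 m/s

Rearranging Darcy-Weisbach: V = √(2·ΔP·D/(f·L·ρ)). With ε/D = 1.7e-06/0.17 = 1e-05, iterate starting from f = 0.02:
  f = 0.02 → V = √(2·1.56e+04·0.17/(0.02·8.69·886)) = 5.869 m/s; Re = ρVD/μ = 3.059e+04; f → 0.02323
  f = 0.02323 → V = 5.446 m/s; Re = 2.838e+04; f → 0.02364
  f = 0.02364 → V = 5.398 m/s; Re = 2.813e+04; f → 0.02369
Converged (Δf/f < 1%). With the final f = 0.02369: V = √(2·1.56e+04·0.17/(0.02369·8.69·886)) = 5.392 m/s.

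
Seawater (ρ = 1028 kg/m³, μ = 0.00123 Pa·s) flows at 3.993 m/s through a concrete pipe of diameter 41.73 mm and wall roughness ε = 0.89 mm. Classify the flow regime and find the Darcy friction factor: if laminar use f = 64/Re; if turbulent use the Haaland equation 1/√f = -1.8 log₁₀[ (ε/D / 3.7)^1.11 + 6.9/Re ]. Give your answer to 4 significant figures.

f ≈ 0.05022

Re = ρVD/μ = 1028·3.993·0.04173/0.00123 = 1.393e+05.
Re > 4000 → turbulent. ε/D = 0.00089/0.04173 = 0.0213; Haaland: 1/√f = -1.8 log₁₀[0.00327 + 4.95e-05] = 4.462, so f = 0.05022.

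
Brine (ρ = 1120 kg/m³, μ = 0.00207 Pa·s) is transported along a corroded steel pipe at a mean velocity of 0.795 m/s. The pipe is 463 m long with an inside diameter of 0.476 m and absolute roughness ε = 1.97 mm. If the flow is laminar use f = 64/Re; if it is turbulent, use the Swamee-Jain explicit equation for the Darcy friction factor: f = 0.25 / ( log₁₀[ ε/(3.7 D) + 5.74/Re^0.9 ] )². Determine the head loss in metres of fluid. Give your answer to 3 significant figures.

Reynolds number Re = ρVD/μ = 1120 · 0.795 · 0.476 / 0.00207 = 2.047e+05.
Re > 4000 → turbulent. Relative roughness ε/D = 0.00197/0.476 = 0.00414. Swamee-Jain: f = 0.25/(log₁₀[0.00414/3.7 + 5.74/2.047e+05^0.9])² = 0.25/(log₁₀[0.00112 + 9.52e-05])² = 0.25/(-2.916)² = 0.0294.
Darcy-Weisbach: ΔP = f(L/D)(ρV²/2) = 0.0294·(463/0.476)·(1120·0.795²/2) = 0.0294·972.7·353.9 = 1.012e+04 Pa.
Head loss h_f = ΔP/(ρg) = 1.012e+04/(1120·9.81) = 0.921 m.

h_f ≈ 0.921 m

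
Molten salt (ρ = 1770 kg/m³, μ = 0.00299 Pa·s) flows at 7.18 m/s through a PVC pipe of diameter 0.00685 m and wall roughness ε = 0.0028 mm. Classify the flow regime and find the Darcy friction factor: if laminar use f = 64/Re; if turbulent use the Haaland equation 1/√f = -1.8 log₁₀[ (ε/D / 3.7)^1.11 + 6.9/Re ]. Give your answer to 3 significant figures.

f ≈ 0.0244

Re = ρVD/μ = 1770·7.18·0.00685/0.00299 = 2.912e+04.
Re > 4000 → turbulent. ε/D = 2.8e-06/0.00685 = 0.000409; Haaland: 1/√f = -1.8 log₁₀[4.06e-05 + 0.000237] = 6.402, so f = 0.0244.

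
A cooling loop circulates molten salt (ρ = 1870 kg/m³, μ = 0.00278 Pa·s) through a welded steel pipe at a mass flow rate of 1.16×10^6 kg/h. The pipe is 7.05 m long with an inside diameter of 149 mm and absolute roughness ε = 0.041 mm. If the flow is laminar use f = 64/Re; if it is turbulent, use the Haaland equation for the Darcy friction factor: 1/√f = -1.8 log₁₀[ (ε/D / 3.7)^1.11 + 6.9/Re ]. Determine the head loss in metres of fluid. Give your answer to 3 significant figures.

h_f ≈ 3.62 m

ṁ = 1.16×10^6 kg/h = 1.16×10^6/3600 = 322.2 kg/s.
A = πD²/4 = π(0.149)²/4 = 0.01744 m²; mean velocity V = ṁ/(ρA) = 322.2/(1870 · 0.01744) = 9.882 m/s.
Reynolds number Re = ρVD/μ = 1870 · 9.882 · 0.149 / 0.00278 = 9.905e+05.
Re > 4000 → turbulent. Relative roughness ε/D = 4.1e-05/0.149 = 0.000275. Haaland: 1/√f = -1.8 log₁₀[(0.000275/3.7)^1.11 + 6.9/9.905e+05] = -1.8 log₁₀[2.61e-05 + 6.97e-06] = 8.064, so f = 0.01538.
Darcy-Weisbach: ΔP = f(L/D)(ρV²/2) = 0.01538·(7.05/0.149)·(1870·9.882²/2) = 0.01538·47.32·9.131e+04 = 6.643e+04 Pa.
Head loss h_f = ΔP/(ρg) = 6.643e+04/(1870·9.81) = 3.62 m.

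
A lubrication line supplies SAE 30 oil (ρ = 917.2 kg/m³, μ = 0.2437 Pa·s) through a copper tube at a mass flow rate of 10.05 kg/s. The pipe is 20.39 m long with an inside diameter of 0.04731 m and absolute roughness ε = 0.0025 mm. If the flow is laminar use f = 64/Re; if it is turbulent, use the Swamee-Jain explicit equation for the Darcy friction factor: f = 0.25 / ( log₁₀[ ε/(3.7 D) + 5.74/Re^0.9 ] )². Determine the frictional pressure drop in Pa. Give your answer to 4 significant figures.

A = πD²/4 = π(0.04731)²/4 = 0.001758 m²; mean velocity V = ṁ/(ρA) = 10.05/(917.2 · 0.001758) = 6.233 m/s.
Reynolds number Re = ρVD/μ = 917.2 · 6.233 · 0.04731 / 0.244 = 1110.
Re < 2300 → laminar flow, so f = 64/Re = 64/1110 = 0.05766 (the turbulent correlation is not needed).
Darcy-Weisbach: ΔP = f(L/D)(ρV²/2) = 0.05766·(20.39/0.04731)·(917.2·6.233²/2) = 0.05766·431·1.782e+04 = 4.428e+05 Pa.

ΔP ≈ 442800 Pa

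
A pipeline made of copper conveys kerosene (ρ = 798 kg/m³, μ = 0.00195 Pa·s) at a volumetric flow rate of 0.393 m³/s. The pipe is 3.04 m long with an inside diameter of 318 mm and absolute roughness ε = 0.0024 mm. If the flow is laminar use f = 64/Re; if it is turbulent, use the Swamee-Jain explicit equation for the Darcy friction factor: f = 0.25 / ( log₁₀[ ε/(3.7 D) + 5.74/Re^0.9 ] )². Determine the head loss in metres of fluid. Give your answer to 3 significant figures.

h_f ≈ 0.151 m

Cross-sectional area A = πD²/4 = π(0.318)²/4 = 0.07942 m²; mean velocity V = Q/A = 0.393/0.07942 = 4.948 m/s.
Reynolds number Re = ρVD/μ = 798 · 4.948 · 0.318 / 0.00195 = 6.439e+05.
Re > 4000 → turbulent. Relative roughness ε/D = 2.4e-06/0.318 = 7.55e-06. Swamee-Jain: f = 0.25/(log₁₀[7.55e-06/3.7 + 5.74/6.439e+05^0.9])² = 0.25/(log₁₀[2.04e-06 + 3.4e-05])² = 0.25/(-4.444)² = 0.01266.
Darcy-Weisbach: ΔP = f(L/D)(ρV²/2) = 0.01266·(3.04/0.318)·(798·4.948²/2) = 0.01266·9.56·9769 = 1182 Pa.
Head loss h_f = ΔP/(ρg) = 1182/(798·9.81) = 0.151 m.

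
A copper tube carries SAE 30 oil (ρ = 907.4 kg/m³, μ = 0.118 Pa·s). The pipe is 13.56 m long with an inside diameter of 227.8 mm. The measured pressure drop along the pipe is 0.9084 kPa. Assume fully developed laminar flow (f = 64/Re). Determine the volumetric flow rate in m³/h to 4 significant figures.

For laminar flow, f = 64/Re with Re = ρVD/μ, so Darcy-Weisbach reduces to ΔP = 32μLV/D². Solving for V: V = ΔP·D²/(32μL) = 908.4·(0.2278)²/(32·0.118·13.56) = 0.9206 m/s.
Check: Re = ρVD/μ = 907.4·0.9206·0.2278/0.118 = 1613 < 2300, so the laminar assumption holds.
Q = V·A = 0.9206·(π/4·0.2278²) = 0.03752 m³/s = 135.1 m³/h.

Q ≈ 135.1 m³/h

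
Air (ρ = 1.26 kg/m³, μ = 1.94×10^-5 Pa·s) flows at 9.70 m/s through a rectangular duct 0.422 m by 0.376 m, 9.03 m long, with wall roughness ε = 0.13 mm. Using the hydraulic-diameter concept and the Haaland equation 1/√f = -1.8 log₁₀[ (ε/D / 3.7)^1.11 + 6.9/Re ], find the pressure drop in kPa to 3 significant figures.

ΔP ≈ 0.0232 kPa

Hydraulic diameter D_h = 4A/P = 4·(0.422·0.376)/(2·(0.422+0.376)) = 0.6347/1.596 = 0.3977 m.
Re = ρVD_h/μ = 1.26·9.7·0.3977/1.94e-05 = 2.505e+05.
ε/D_h = 0.00013/0.3977 = 0.000327; Haaland gives 1/√f = -1.8 log₁₀[3.16e-05+2.75e-05] = 7.61, so f = 0.01727.
ΔP = f(L/D_h)(ρV²/2) = 0.01727·9.03/0.3977·59.28 = 23.24 Pa.
ΔP = 0.0232 kPa.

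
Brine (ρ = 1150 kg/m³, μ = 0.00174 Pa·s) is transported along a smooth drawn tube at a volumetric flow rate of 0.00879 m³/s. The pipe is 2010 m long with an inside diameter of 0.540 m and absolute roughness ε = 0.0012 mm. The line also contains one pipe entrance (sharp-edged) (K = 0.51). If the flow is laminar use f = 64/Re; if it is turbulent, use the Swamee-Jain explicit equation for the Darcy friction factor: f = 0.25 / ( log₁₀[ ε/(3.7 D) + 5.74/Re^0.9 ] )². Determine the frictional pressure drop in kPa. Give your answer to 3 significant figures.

ΔP ≈ 0.0902 kPa

Cross-sectional area A = πD²/4 = π(0.54)²/4 = 0.229 m²; mean velocity V = Q/A = 0.00879/0.229 = 0.03838 m/s.
Reynolds number Re = ρVD/μ = 1150 · 0.03838 · 0.54 / 0.00174 = 1.37e+04.
Re > 4000 → turbulent. Relative roughness ε/D = 1.2e-06/0.54 = 2.22e-06. Swamee-Jain: f = 0.25/(log₁₀[2.22e-06/3.7 + 5.74/1.37e+04^0.9])² = 0.25/(log₁₀[6.01e-07 + 0.00109])² = 0.25/(-2.964)² = 0.02846.
Total minor-loss coefficient ΣK = 1·0.51 = 0.51.
ΔP = [f·L/D + ΣK]·(ρV²/2) = [0.02846·2010/0.54 + 0.51]·(1150·0.03838²/2) = [105.9 + 0.51]·0.847 = 90.16 Pa.
ΔP = 90.16 Pa = 0.0902 kPa.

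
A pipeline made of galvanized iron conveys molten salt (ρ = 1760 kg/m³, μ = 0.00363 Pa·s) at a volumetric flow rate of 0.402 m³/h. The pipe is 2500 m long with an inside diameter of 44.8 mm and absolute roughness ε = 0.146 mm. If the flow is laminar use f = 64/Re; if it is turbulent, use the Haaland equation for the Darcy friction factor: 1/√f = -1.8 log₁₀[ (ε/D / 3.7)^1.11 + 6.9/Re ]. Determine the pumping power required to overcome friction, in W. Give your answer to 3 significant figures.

P ≈ 1.14 W

Q = 0.402 m³/h = 0.402/3600 = 0.0001117 m³/s.
Cross-sectional area A = πD²/4 = π(0.0448)²/4 = 0.001576 m²; mean velocity V = Q/A = 0.0001117/0.001576 = 0.07084 m/s.
Reynolds number Re = ρVD/μ = 1760 · 0.07084 · 0.0448 / 0.00363 = 1539.
Re < 2300 → laminar flow, so f = 64/Re = 64/1539 = 0.04159 (the turbulent correlation is not needed).
Darcy-Weisbach: ΔP = f(L/D)(ρV²/2) = 0.04159·(2500/0.0448)·(1760·0.07084²/2) = 0.04159·5.58e+04·4.416 = 1.025e+04 Pa.
Pumping power P = QΔP = 0.0001117·1.025e+04 = 1.145 W = 1.14 W.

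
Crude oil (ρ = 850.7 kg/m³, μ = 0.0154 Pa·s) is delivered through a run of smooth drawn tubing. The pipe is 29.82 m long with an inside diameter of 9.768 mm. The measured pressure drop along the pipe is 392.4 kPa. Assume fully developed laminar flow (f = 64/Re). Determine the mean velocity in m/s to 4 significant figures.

V ≈ 2.548 m/s

For laminar flow, f = 64/Re with Re = ρVD/μ, so Darcy-Weisbach reduces to ΔP = 32μLV/D². Solving for V: V = ΔP·D²/(32μL) = 3.924e+05·(0.009768)²/(32·0.0154·29.82) = 2.548 m/s.
Check: Re = ρVD/μ = 850.7·2.548·0.009768/0.0154 = 1375 < 2300, so the laminar assumption holds.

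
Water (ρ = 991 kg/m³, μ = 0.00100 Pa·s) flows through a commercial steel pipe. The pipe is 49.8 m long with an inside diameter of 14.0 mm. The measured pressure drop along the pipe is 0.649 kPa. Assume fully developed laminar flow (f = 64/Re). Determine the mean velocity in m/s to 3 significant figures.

V ≈ 0.0798 m/s

For laminar flow, f = 64/Re with Re = ρVD/μ, so Darcy-Weisbach reduces to ΔP = 32μLV/D². Solving for V: V = ΔP·D²/(32μL) = 649·(0.014)²/(32·0.001·49.8) = 0.07982 m/s.
Check: Re = ρVD/μ = 991·0.07982·0.014/0.001 = 1107 < 2300, so the laminar assumption holds.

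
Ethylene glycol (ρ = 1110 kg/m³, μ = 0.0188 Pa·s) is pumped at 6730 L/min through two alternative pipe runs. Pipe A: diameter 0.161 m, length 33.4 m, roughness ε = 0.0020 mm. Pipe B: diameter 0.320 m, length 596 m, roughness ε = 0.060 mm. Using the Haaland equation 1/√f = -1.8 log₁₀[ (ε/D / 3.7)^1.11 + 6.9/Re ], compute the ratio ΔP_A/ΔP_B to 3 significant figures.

ΔP_A/ΔP_B ≈ 1.46

Pipe A: V = Q/A = 0.1122/0.02036 = 5.51 m/s; Re = 5.237e+04; ε/D = 1.24e-05; Haaland → f = 0.02053; ΔP_A = f(L/D)(ρV²/2) = 7.175e+04 Pa.
Pipe B: V = Q/A = 0.1122/0.08042 = 1.395 m/s; Re = 2.635e+04; ε/D = 0.000187; Haaland → f = 0.02443; ΔP_B = f(L/D)(ρV²/2) = 4.912e+04 Pa.
ΔP_A/ΔP_B = 7.175e+04/4.912e+04 = 1.46.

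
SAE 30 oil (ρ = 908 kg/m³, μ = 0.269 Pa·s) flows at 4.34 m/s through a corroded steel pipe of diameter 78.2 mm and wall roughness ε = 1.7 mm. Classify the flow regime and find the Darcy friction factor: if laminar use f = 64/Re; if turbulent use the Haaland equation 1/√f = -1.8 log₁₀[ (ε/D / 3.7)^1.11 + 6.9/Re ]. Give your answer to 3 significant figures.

Re = ρVD/μ = 908·4.34·0.0782/0.269 = 1146.
Re < 2300 → laminar, so f = 64/Re = 0.05587 (roughness is irrelevant in laminar flow).

f ≈ 0.0559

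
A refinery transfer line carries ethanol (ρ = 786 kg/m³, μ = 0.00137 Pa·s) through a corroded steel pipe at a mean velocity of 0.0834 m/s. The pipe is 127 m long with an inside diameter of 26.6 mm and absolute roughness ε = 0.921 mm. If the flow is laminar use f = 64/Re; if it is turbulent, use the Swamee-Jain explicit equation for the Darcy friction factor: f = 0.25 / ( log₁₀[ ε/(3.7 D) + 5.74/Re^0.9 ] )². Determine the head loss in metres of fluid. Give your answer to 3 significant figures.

h_f ≈ 0.0851 m

Reynolds number Re = ρVD/μ = 786 · 0.0834 · 0.0266 / 0.00137 = 1273.
Re < 2300 → laminar flow, so f = 64/Re = 64/1273 = 0.05028 (the turbulent correlation is not needed).
Darcy-Weisbach: ΔP = f(L/D)(ρV²/2) = 0.05028·(127/0.0266)·(786·0.0834²/2) = 0.05028·4774·2.734 = 656.3 Pa.
Head loss h_f = ΔP/(ρg) = 656.3/(786·9.81) = 0.0851 m.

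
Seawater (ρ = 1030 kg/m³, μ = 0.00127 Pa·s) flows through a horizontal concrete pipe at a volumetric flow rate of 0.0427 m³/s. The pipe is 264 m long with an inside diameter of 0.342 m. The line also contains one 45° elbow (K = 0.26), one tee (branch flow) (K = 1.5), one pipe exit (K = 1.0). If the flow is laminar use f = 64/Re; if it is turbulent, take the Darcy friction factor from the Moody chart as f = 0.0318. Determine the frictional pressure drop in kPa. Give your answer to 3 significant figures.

ΔP ≈ 3.04 kPa

Cross-sectional area A = πD²/4 = π(0.342)²/4 = 0.09186 m²; mean velocity V = Q/A = 0.0427/0.09186 = 0.4648 m/s.
Reynolds number Re = ρVD/μ = 1030 · 0.4648 · 0.342 / 0.00127 = 1.289e+05.
Re > 4000 → turbulent; use the Moody-chart value f = 0.0318.
Total minor-loss coefficient ΣK = 1·0.26 + 1·1.5 + 1·1 = 2.76.
ΔP = [f·L/D + ΣK]·(ρV²/2) = [0.0318·264/0.342 + 2.76]·(1030·0.4648²/2) = [24.55 + 2.76]·111.3 = 3038 Pa.
ΔP = 3038 Pa = 3.04 kPa.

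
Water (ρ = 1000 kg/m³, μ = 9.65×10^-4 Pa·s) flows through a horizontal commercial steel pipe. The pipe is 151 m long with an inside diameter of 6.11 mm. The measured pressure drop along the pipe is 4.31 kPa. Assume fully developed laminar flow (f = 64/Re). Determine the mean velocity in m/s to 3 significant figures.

V ≈ 0.0345 m/s

For laminar flow, f = 64/Re with Re = ρVD/μ, so Darcy-Weisbach reduces to ΔP = 32μLV/D². Solving for V: V = ΔP·D²/(32μL) = 4310·(0.00611)²/(32·0.000965·151) = 0.03451 m/s.
Check: Re = ρVD/μ = 1000·0.03451·0.00611/0.000965 = 218.5 < 2300, so the laminar assumption holds.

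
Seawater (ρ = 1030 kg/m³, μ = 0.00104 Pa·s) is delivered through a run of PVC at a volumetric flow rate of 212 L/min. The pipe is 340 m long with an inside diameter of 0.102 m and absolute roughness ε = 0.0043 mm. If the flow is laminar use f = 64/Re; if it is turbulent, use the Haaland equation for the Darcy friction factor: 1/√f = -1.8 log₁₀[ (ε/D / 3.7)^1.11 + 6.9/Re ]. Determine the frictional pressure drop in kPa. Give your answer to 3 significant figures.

ΔP ≈ 6.89 kPa

Q = 212 L/min = 212/60000 = 0.003533 m³/s.
Cross-sectional area A = πD²/4 = π(0.102)²/4 = 0.008171 m²; mean velocity V = Q/A = 0.003533/0.008171 = 0.4324 m/s.
Reynolds number Re = ρVD/μ = 1030 · 0.4324 · 0.102 / 0.00104 = 4.368e+04.
Re > 4000 → turbulent. Relative roughness ε/D = 4.3e-06/0.102 = 4.22e-05. Haaland: 1/√f = -1.8 log₁₀[(4.22e-05/3.7)^1.11 + 6.9/4.368e+04] = -1.8 log₁₀[3.26e-06 + 0.000158] = 6.827, so f = 0.02146.
Darcy-Weisbach: ΔP = f(L/D)(ρV²/2) = 0.02146·(340/0.102)·(1030·0.4324²/2) = 0.02146·3333·96.29 = 6887 Pa.
ΔP = 6887 Pa = 6.89 kPa.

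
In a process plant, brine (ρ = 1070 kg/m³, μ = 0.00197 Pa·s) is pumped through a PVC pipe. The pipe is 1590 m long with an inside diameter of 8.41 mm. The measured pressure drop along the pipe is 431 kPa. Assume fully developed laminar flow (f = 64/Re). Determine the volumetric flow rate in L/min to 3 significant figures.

For laminar flow, f = 64/Re with Re = ρVD/μ, so Darcy-Weisbach reduces to ΔP = 32μLV/D². Solving for V: V = ΔP·D²/(32μL) = 4.31e+05·(0.00841)²/(32·0.00197·1590) = 0.3041 m/s.
Check: Re = ρVD/μ = 1070·0.3041·0.00841/0.00197 = 1389 < 2300, so the laminar assumption holds.
Q = V·A = 0.3041·(π/4·0.00841²) = 1.689e-05 m³/s = 1.01 L/min.

Q ≈ 1.01 L/min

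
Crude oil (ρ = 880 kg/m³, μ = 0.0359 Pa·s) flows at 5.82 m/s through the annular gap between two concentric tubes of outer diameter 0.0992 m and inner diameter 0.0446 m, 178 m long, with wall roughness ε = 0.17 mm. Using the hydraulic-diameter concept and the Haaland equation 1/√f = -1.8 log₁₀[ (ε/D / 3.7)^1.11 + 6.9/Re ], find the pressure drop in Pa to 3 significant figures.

Hydraulic diameter D_h = 4A/P = D_o - D_i = 0.0992 - 0.0446 = 0.0546 m.
Re = ρVD_h/μ = 880·5.82·0.0546/0.0359 = 7789.
ε/D_h = 0.00017/0.0546 = 0.00311; Haaland gives 1/√f = -1.8 log₁₀[0.000386+0.000886] = 5.212, so f = 0.03681.
ΔP = f(L/D_h)(ρV²/2) = 0.03681·178/0.0546·1.49e+04 = 1.789e+06 Pa.

ΔP ≈ 1.79×10^6 Pa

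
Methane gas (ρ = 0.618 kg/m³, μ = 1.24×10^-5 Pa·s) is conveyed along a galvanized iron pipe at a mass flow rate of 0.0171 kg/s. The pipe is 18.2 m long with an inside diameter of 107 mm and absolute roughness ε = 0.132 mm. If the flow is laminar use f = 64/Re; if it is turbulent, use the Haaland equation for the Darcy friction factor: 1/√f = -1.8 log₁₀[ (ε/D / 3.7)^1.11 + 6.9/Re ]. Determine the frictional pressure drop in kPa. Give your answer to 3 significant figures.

ΔP ≈ 0.0145 kPa

A = πD²/4 = π(0.107)²/4 = 0.008992 m²; mean velocity V = ṁ/(ρA) = 0.0171/(0.618 · 0.008992) = 3.077 m/s.
Reynolds number Re = ρVD/μ = 0.618 · 3.077 · 0.107 / 1.24e-05 = 1.641e+04.
Re > 4000 → turbulent. Relative roughness ε/D = 0.000132/0.107 = 0.00123. Haaland: 1/√f = -1.8 log₁₀[(0.00123/3.7)^1.11 + 6.9/1.641e+04] = -1.8 log₁₀[0.000138 + 0.00042] = 5.855, so f = 0.02917.
Darcy-Weisbach: ΔP = f(L/D)(ρV²/2) = 0.02917·(18.2/0.107)·(0.618·3.077²/2) = 0.02917·170.1·2.926 = 14.52 Pa.
ΔP = 14.52 Pa = 0.0145 kPa.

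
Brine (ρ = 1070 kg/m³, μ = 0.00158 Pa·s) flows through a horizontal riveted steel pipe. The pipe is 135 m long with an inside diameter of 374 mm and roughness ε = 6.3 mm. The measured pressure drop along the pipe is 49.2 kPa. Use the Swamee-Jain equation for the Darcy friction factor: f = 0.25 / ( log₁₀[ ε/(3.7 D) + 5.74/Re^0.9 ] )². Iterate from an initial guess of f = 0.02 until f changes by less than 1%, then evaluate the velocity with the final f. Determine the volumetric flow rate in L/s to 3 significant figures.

Rearranging Darcy-Weisbach: V = √(2·ΔP·D/(f·L·ρ)). With ε/D = 0.0063/0.374 = 0.0168, iterate starting from f = 0.02:
  f = 0.02 → V = √(2·4.92e+04·0.374/(0.02·135·1070)) = 3.569 m/s; Re = ρVD/μ = 9.04e+05; f → 0.04568
  f = 0.04568 → V = 2.362 m/s; Re = 5.981e+05; f → 0.04572
Converged (Δf/f < 1%). With the final f = 0.04572: V = √(2·4.92e+04·0.374/(0.04572·135·1070)) = 2.36 m/s.
Q = V·A = 2.36·(π/4·0.374²) = 0.2593 m³/s = 259 L/s.

Q ≈ 259 L/s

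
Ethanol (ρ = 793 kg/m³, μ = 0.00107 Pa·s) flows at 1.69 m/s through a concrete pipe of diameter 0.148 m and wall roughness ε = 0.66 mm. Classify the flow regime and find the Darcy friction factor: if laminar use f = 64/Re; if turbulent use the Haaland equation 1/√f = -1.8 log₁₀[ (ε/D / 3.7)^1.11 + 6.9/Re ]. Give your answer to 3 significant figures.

Re = ρVD/μ = 793·1.69·0.148/0.00107 = 1.854e+05.
Re > 4000 → turbulent. ε/D = 0.00066/0.148 = 0.00446; Haaland: 1/√f = -1.8 log₁₀[0.000575 + 3.72e-05] = 5.783, so f = 0.0299.

f ≈ 0.0299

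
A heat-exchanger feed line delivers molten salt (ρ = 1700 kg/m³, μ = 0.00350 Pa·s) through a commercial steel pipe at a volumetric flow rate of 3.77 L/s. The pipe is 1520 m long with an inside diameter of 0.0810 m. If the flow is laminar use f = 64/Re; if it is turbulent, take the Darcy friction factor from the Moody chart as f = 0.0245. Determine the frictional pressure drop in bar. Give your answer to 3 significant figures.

ΔP ≈ 2.09 bar

Q = 3.77 L/s = 3.77/1000 = 0.00377 m³/s.
Cross-sectional area A = πD²/4 = π(0.081)²/4 = 0.005153 m²; mean velocity V = Q/A = 0.00377/0.005153 = 0.7316 m/s.
Reynolds number Re = ρVD/μ = 1700 · 0.7316 · 0.081 / 0.0035 = 2.878e+04.
Re > 4000 → turbulent; use the Moody-chart value f = 0.0245.
Darcy-Weisbach: ΔP = f(L/D)(ρV²/2) = 0.0245·(1520/0.081)·(1700·0.7316²/2) = 0.0245·1.877e+04·455 = 2.092e+05 Pa.
ΔP = 2.092e+05 Pa = 2.09 bar.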